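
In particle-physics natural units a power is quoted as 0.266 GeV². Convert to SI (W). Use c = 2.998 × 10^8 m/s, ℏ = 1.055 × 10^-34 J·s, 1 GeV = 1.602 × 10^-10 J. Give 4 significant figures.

Power is [E]/[T] = [E]²/ℏ.
1 GeV² → 1/ℏ × (1 GeV in J)² = 2.433 × 10^14 W.
Result: 0.266 × 2.433 × 10^14 = 6.471 × 10^13 W.

6.471 × 10^13 W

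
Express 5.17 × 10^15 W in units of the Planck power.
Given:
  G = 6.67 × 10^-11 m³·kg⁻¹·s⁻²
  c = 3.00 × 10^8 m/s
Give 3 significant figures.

Planck power: P_P = c⁵/G = 3.64 × 10^52 W.
5.17 × 10^15 / 3.64 × 10^52 = 1.42 × 10^-37

1.42 × 10^-37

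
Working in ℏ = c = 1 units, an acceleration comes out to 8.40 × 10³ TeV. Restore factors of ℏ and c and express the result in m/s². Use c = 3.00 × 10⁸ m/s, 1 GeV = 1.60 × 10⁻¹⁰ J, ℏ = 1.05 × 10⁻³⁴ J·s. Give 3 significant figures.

Acceleration is [L]/[T]² = c·[E]/ℏ.
1 GeV → c/ℏ × (1 GeV in J) = 4.57 × 10³² m/s².
Convert the energy scale: 8.40 × 10³ TeV = 8.40 × 10⁶ GeV.
Result: 8.40 × 10⁶ × 4.57 × 10³² = 3.84 × 10³⁹ m/s².

3.84 × 10³⁹ m/s²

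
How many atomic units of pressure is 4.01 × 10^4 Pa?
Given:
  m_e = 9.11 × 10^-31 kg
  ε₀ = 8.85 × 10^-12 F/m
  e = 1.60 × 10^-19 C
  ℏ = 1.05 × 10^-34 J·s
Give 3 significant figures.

1.33 × 10^-9

atomic unit of pressure: P_au = E_h/a₀³ = m_e⁴e¹⁰/((4πε₀)⁵ℏ⁸) = 3.01 × 10^13 Pa.
4.01 × 10^4 / 3.01 × 10^13 = 1.33 × 10^-9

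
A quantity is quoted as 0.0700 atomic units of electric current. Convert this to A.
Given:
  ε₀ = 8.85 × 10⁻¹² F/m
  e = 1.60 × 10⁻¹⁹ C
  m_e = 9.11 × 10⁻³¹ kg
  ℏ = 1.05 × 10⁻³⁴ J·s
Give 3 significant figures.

4.67 × 10⁻⁴ A

One atomic unit of electric current: I_au = e E_h/ℏ = m_e e⁵/((4πε₀)²ℏ³) = 6.67 × 10⁻³ A.
0.0700 × 6.67 × 10⁻³ A = 4.67 × 10⁻⁴ A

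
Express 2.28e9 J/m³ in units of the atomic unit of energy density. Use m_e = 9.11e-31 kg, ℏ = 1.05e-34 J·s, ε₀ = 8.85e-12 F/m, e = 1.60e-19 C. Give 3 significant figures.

atomic unit of energy density: u_au = E_h/a₀³ = m_e⁴e¹⁰/((4πε₀)⁵ℏ⁸) = 3.01e13 J/m³.
2.28e9 / 3.01e13 = 7.57e-5

7.57e-5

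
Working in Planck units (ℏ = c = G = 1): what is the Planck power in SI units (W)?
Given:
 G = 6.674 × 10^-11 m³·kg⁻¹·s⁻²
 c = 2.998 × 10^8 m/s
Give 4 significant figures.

3.629 × 10^52 W

Dimensional analysis gives P_P = c⁵/G.
  = 2.422 × 10^42 / 6.674 × 10^-11
  = 3.629 × 10^52 W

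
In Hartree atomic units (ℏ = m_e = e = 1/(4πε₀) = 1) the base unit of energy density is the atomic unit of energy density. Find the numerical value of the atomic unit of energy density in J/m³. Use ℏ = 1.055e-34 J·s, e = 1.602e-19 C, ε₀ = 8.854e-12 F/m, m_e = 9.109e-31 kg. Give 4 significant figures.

u_au = E_h/a₀³ = m_e⁴e¹⁰/((4πε₀)⁵ℏ⁸)
E_h = 4.354e-18 J
a₀ = 5.297e-11 m
E_h/a₀³ = 2.929e13 J/m³

2.929e13 J/m³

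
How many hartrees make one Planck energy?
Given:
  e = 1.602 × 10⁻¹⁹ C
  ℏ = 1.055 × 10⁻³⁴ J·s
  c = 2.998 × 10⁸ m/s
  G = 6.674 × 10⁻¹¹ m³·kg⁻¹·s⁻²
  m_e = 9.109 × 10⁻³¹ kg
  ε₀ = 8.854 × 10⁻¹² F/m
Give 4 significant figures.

Planck energy: E_P = √(ℏc⁵/G) = 1.957 × 10⁹ J
hartree: E_h = m_e e⁴/(4πε₀ℏ)² = 4.354 × 10⁻¹⁸ J
ratio = 1.957 × 10⁹ / 4.354 × 10⁻¹⁸ = 4.494 × 10²⁶

4.494 × 10²⁶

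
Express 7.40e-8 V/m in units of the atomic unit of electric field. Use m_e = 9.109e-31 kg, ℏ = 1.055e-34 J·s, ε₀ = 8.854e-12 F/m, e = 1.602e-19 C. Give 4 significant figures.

1.442e-19

atomic unit of electric field: E_au = E_h/(e a₀) = m_e²e⁵/((4πε₀)³ℏ⁴) = 5.131e11 V/m.
7.40e-8 / 5.131e11 = 1.442e-19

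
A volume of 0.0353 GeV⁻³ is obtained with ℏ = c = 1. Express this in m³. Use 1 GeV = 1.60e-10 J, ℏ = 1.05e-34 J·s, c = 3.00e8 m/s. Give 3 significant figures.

Volume is [L]³ = [E]⁻³·(ℏc)³.
1 GeV⁻³ → (ℏc)³ × (1 GeV in J)⁻³ = 7.63e-48 m³.
Result: 0.0353 × 7.63e-48 = 2.69e-49 m³.

2.69e-49 m³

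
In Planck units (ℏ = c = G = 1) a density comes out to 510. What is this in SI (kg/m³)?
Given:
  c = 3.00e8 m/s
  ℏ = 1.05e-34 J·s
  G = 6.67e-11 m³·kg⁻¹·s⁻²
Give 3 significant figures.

One Planck density: ρ_P = c⁵/(ℏG²) = 5.20e96 kg/m³.
510 × 5.20e96 kg/m³ = 2.65e99 kg/m³

2.65e99 kg/m³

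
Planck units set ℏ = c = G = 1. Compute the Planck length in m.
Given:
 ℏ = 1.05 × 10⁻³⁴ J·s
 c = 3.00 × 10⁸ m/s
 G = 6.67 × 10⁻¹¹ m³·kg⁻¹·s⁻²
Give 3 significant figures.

Dimensional analysis gives ℓ_P = √(ℏG/c³).
  = √(2.59 × 10⁻⁷⁰)
  = 1.61 × 10⁻³⁵ m

1.61 × 10⁻³⁵ m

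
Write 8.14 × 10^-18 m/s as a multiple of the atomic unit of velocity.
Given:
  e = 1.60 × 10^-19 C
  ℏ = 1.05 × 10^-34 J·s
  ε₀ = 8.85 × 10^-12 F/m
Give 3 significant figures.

atomic unit of velocity: v_au = e²/(4πε₀ℏ) = 2.19 × 10^6 m/s.
8.14 × 10^-18 / 2.19 × 10^6 = 3.71 × 10^-24

3.71 × 10^-24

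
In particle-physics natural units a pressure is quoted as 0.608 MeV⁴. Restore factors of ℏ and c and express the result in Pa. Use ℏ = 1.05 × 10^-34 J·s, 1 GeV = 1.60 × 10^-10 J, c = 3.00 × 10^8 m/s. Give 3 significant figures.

Pressure is [E]/[L]³ = [E]⁴/(ℏc)³.
1 GeV⁴ → 1/(ℏc)³ × (1 GeV in J)⁴ = 2.10 × 10^37 Pa.
Convert the energy scale: 0.608 MeV⁴ = 6.08 × 10^-13 GeV⁴.
Result: 6.08 × 10^-13 × 2.10 × 10^37 = 1.27 × 10^25 Pa.

1.27 × 10^25 Pa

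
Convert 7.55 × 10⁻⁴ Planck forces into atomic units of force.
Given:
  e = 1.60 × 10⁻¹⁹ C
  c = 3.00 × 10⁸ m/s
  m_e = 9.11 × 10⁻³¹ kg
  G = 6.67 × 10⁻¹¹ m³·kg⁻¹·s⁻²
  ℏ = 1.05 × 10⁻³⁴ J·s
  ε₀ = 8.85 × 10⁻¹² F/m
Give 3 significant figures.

1.10 × 10⁴⁸

Planck force: F_P = c⁴/G = 1.21 × 10⁴⁴ N
atomic unit of force: F_au = E_h/a₀ = m_e²e⁶/((4πε₀)³ℏ⁴) = 8.33 × 10⁻⁸ N
7.55 × 10⁻⁴ × 1.21 × 10⁴⁴ / 8.33 × 10⁻⁸ = 1.10 × 10⁴⁸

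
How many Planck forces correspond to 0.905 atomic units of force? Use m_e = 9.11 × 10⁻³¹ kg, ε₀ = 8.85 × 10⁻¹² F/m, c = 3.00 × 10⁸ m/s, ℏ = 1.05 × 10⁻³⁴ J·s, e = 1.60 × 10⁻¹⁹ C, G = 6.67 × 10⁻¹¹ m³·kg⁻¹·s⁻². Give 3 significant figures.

atomic unit of force: F_au = E_h/a₀ = m_e²e⁶/((4πε₀)³ℏ⁴) = 8.33 × 10⁻⁸ N
Planck force: F_P = c⁴/G = 1.21 × 10⁴⁴ N
0.905 × 8.33 × 10⁻⁸ / 1.21 × 10⁴⁴ = 6.21 × 10⁻⁵²

6.21 × 10⁻⁵²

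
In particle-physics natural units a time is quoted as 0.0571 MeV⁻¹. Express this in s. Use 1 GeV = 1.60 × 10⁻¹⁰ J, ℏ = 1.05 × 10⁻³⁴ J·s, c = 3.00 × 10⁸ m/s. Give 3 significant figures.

A time is [E]⁻¹ in ℏ=c=1; restore one factor of ℏ.
1 GeV⁻¹ → ℏ × (1 GeV in J)⁻¹ = 6.56 × 10⁻²⁵ s.
Convert the energy scale: 0.0571 MeV⁻¹ = 57.1 GeV⁻¹.
Result: 57.1 × 6.56 × 10⁻²⁵ = 3.75 × 10⁻²³ s.

3.75 × 10⁻²³ s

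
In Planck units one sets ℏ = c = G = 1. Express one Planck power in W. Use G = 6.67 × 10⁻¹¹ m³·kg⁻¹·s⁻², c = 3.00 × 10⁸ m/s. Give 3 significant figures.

3.64 × 10⁵² W

P_P = c⁵/G
  = 2.43 × 10⁴² / 6.67 × 10⁻¹¹
  = 3.64 × 10⁵² W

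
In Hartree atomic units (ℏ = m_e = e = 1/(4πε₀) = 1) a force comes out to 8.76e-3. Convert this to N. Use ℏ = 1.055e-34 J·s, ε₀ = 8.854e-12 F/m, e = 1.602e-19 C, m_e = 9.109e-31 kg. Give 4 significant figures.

7.200e-10 N

One atomic unit of force: F_au = E_h/a₀ = m_e²e⁶/((4πε₀)³ℏ⁴) = 8.220e-8 N.
8.76e-3 × 8.220e-8 N = 7.200e-10 N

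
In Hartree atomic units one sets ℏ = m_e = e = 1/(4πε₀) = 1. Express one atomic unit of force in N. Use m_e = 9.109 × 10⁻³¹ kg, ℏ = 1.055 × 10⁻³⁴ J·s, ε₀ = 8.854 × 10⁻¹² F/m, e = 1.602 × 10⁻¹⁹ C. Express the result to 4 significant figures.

F_au = E_h/a₀ = m_e²e⁶/((4πε₀)³ℏ⁴)
E_h = 4.354 × 10⁻¹⁸ J
a₀ = 5.297 × 10⁻¹¹ m
E_h/a₀ = 8.220 × 10⁻⁸ N

8.220 × 10⁻⁸ N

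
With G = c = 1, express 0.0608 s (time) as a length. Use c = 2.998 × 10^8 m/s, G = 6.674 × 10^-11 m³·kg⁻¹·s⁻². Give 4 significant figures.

1.823 × 10^7 m

Time → length via c.
0.0608 s × (c) = 1.823 × 10^7 m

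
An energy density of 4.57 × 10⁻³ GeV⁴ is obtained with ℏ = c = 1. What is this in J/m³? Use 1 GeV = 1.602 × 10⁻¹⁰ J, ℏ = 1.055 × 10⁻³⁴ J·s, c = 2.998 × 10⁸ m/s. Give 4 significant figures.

9.513 × 10³⁴ J/m³

[E]/[L]³ = [E]⁴/(ℏc)³; restore (ℏc)⁻³.
1 GeV⁴ → 1/(ℏc)³ × (1 GeV in J)⁴ = 2.082 × 10³⁷ J/m³.
Result: 4.57 × 10⁻³ × 2.082 × 10³⁷ = 9.513 × 10³⁴ J/m³.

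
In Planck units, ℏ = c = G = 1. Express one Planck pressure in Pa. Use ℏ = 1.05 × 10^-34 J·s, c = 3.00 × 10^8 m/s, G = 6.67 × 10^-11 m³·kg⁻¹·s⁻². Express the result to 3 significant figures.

4.68 × 10^113 Pa

The unique combination of the constants set to 1 with dimensions of pressure is p_P = c⁷/(ℏG²).
  = 2.19 × 10^59 / 4.67 × 10^-55
  = 4.68 × 10^113 Pa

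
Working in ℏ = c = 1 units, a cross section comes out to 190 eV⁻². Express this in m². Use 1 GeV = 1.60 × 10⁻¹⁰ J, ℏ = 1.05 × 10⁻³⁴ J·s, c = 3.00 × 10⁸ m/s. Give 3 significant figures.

Area is [L]² = [E]⁻²·(ℏc)²; restore (ℏc)².
1 GeV⁻² → (ℏc)² × (1 GeV in J)⁻² = 3.88 × 10⁻³² m².
Convert the energy scale: 190 eV⁻² = 1.90 × 10²⁰ GeV⁻².
Result: 1.90 × 10²⁰ × 3.88 × 10⁻³² = 7.36 × 10⁻¹² m².

7.36 × 10⁻¹² m²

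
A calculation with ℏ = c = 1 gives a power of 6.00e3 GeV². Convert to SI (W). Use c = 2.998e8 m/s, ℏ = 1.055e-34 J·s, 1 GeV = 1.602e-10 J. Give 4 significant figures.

Power is [E]/[T] = [E]²/ℏ.
1 GeV² → 1/ℏ × (1 GeV in J)² = 2.433e14 W.
Result: 6.00e3 × 2.433e14 = 1.460e18 W.

1.460e18 W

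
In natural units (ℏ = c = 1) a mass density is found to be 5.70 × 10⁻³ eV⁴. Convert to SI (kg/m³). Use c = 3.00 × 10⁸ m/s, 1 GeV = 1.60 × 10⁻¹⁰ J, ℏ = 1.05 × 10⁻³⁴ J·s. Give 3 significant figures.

Mass density is [E]/(c²[L]³) = [E]⁴/(ℏ³c⁵).
1 GeV⁴ → 1/(ℏ³c⁵) × (1 GeV in J)⁴ = 2.33 × 10²⁰ kg/m³.
Convert the energy scale: 5.70 × 10⁻³ eV⁴ = 5.70 × 10⁻³⁹ GeV⁴.
Result: 5.70 × 10⁻³⁹ × 2.33 × 10²⁰ = 1.33 × 10⁻¹⁸ kg/m³.

1.33 × 10⁻¹⁸ kg/m³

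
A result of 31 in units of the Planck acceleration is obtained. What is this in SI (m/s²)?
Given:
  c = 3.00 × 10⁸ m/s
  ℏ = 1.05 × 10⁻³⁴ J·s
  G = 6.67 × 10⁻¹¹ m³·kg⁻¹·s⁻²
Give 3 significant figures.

1.73 × 10⁵³ m/s²

One Planck acceleration: a_P = √(c⁷/(ℏG)) = 5.59 × 10⁵¹ m/s².
31 × 5.59 × 10⁵¹ m/s² = 1.73 × 10⁵³ m/s²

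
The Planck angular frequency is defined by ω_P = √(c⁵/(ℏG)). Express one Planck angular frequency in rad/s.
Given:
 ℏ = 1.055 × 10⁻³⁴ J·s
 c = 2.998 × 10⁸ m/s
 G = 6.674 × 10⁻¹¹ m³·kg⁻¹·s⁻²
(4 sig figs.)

ω_P = √(c⁵/(ℏG))
  = √(3.440 × 10⁸⁶)
  = 1.855 × 10⁴³ rad/s

1.855 × 10⁴³ rad/s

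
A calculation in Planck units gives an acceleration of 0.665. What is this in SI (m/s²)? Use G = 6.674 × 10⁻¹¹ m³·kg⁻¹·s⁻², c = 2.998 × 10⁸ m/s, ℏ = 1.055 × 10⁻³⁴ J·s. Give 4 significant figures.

One Planck acceleration: a_P = √(c⁷/(ℏG)) = 5.560 × 10⁵¹ m/s².
0.665 × 5.560 × 10⁵¹ m/s² = 3.698 × 10⁵¹ m/s²

3.698 × 10⁵¹ m/s²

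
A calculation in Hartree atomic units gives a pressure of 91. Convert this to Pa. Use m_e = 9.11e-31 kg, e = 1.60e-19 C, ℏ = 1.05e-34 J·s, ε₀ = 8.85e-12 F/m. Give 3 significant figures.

One atomic unit of pressure: P_au = E_h/a₀³ = m_e⁴e¹⁰/((4πε₀)⁵ℏ⁸) = 3.01e13 Pa.
91 × 3.01e13 Pa = 2.74e15 Pa

2.74e15 Pa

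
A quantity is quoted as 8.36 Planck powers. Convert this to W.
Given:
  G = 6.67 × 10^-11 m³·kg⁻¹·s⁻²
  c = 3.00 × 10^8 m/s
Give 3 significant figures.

3.05 × 10^53 W

One Planck power: P_P = c⁵/G = 3.64 × 10^52 W.
8.36 × 3.64 × 10^52 W = 3.05 × 10^53 W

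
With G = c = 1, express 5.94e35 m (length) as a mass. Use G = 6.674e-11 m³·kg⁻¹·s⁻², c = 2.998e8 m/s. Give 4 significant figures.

8.000e62 kg

Length → mass via c²/G.
5.94e35 m × (c²/G) = 8.000e62 kg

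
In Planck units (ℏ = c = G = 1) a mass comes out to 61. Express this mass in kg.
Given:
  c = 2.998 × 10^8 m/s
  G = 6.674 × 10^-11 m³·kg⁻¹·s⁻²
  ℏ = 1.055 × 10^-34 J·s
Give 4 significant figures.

1.328 × 10^-6 kg

One Planck mass: m_P = √(ℏc/G) = 2.177 × 10^-8 kg.
61 × 2.177 × 10^-8 kg = 1.328 × 10^-6 kg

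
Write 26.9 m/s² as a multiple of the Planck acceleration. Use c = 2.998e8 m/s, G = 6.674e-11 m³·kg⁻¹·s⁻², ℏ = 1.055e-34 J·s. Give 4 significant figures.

Planck acceleration: a_P = √(c⁷/(ℏG)) = 5.560e51 m/s².
26.9 / 5.560e51 = 4.838e-51

4.838e-51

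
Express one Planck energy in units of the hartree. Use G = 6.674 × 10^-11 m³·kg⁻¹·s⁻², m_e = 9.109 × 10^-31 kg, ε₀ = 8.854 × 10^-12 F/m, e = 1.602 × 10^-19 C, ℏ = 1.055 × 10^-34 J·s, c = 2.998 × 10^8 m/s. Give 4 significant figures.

4.494 × 10^26

Planck energy: E_P = √(ℏc⁵/G) = 1.957 × 10^9 J
hartree: E_h = m_e e⁴/(4πε₀ℏ)² = 4.354 × 10^-18 J
ratio = 1.957 × 10^9 / 4.354 × 10^-18 = 4.494 × 10^26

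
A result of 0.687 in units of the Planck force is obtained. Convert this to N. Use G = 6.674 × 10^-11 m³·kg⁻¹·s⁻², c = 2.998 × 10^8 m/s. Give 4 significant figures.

8.316 × 10^43 N

One Planck force: F_P = c⁴/G = 1.210 × 10^44 N.
0.687 × 1.210 × 10^44 N = 8.316 × 10^43 N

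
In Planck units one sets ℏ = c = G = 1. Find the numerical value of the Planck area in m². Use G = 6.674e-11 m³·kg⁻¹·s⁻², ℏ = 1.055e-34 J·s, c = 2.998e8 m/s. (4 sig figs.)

A_P = ℏG/c³
  = 7.041e-45 / 2.695e25
  = 2.613e-70 m²

2.613e-70 m²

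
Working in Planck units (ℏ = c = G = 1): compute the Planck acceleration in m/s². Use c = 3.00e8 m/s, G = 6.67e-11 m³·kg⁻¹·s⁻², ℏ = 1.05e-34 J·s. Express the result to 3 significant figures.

5.59e51 m/s²

The unique combination of the constants set to 1 with dimensions of acceleration is a_P = √(c⁷/(ℏG)).
  = √(3.12e103)
  = 5.59e51 m/s²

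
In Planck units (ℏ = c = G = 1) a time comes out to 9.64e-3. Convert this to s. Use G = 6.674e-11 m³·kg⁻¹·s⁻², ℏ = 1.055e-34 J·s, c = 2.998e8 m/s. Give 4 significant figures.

5.198e-46 s

One Planck time: t_P = √(ℏG/c⁵) = 5.392e-44 s.
9.64e-3 × 5.392e-44 s = 5.198e-46 s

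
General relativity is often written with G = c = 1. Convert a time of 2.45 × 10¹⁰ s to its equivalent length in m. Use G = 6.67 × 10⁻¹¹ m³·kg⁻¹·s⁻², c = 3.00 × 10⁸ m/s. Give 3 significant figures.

Time → length via c.
2.45 × 10¹⁰ s × (c) = 7.35 × 10¹⁸ m

7.35 × 10¹⁸ m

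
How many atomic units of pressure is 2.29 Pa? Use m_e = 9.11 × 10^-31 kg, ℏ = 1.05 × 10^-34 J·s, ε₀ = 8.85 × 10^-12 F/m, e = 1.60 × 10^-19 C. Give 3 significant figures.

7.60 × 10^-14

atomic unit of pressure: P_au = E_h/a₀³ = m_e⁴e¹⁰/((4πε₀)⁵ℏ⁸) = 3.01 × 10^13 Pa.
2.29 / 3.01 × 10^13 = 7.60 × 10^-14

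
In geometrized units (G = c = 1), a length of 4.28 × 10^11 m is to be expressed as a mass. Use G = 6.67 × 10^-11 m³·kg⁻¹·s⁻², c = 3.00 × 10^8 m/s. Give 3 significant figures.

Length → mass via c²/G.
4.28 × 10^11 m × (c²/G) = 5.78 × 10^38 kg

5.78 × 10^38 kg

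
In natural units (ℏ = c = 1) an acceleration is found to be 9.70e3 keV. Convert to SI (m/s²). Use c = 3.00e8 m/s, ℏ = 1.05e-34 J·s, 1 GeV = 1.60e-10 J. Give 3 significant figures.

4.43e30 m/s²

Acceleration is [L]/[T]² = c·[E]/ℏ.
1 GeV → c/ℏ × (1 GeV in J) = 4.57e32 m/s².
Convert the energy scale: 9.70e3 keV = 9.70e-3 GeV.
Result: 9.70e-3 × 4.57e32 = 4.43e30 m/s².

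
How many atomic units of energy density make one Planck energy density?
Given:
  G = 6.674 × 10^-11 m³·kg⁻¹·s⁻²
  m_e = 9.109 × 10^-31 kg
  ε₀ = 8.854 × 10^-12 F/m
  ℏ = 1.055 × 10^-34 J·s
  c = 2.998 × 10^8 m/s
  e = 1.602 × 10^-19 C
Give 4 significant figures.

1.581 × 10^100

Planck energy density: u_P = c⁷/(ℏG²) = 4.632 × 10^113 J/m³
atomic unit of energy density: u_au = E_h/a₀³ = m_e⁴e¹⁰/((4πε₀)⁵ℏ⁸) = 2.929 × 10^13 J/m³
ratio = 4.632 × 10^113 / 2.929 × 10^13 = 1.581 × 10^100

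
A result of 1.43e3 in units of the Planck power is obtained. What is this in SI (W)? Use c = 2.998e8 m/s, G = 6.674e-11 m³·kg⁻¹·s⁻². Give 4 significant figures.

One Planck power: P_P = c⁵/G = 3.629e52 W.
1.43e3 × 3.629e52 W = 5.189e55 W

5.189e55 W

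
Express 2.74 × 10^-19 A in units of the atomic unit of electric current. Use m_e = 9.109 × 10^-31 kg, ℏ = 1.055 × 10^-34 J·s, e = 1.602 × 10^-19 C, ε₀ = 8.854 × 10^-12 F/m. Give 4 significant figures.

atomic unit of electric current: I_au = e E_h/ℏ = m_e e⁵/((4πε₀)²ℏ³) = 6.612 × 10^-3 A.
2.74 × 10^-19 / 6.612 × 10^-3 = 4.144 × 10^-17

4.144 × 10^-17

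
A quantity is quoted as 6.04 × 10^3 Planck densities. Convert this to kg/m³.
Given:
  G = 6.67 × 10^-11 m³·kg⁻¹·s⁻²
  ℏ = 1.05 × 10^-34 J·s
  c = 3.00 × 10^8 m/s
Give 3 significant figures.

3.14 × 10^100 kg/m³

One Planck density: ρ_P = c⁵/(ℏG²) = 5.20 × 10^96 kg/m³.
6.04 × 10^3 × 5.20 × 10^96 kg/m³ = 3.14 × 10^100 kg/m³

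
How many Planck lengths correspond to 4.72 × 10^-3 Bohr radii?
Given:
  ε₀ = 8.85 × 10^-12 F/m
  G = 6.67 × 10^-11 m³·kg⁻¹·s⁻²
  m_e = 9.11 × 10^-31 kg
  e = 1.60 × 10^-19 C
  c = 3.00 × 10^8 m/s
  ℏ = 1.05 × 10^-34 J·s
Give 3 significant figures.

1.54 × 10^22

Bohr radius: a₀ = 4πε₀ℏ²/(m_e e²) = 5.26 × 10^-11 m
Planck length: ℓ_P = √(ℏG/c³) = 1.61 × 10^-35 m
4.72 × 10^-3 × 5.26 × 10^-11 / 1.61 × 10^-35 = 1.54 × 10^22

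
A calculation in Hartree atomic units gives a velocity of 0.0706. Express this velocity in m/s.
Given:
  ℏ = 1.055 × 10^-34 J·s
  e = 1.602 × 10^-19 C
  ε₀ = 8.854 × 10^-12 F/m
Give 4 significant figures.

One atomic unit of velocity: v_au = e²/(4πε₀ℏ) = 2.186 × 10^6 m/s.
0.0706 × 2.186 × 10^6 m/s = 1.544 × 10^5 m/s

1.544 × 10^5 m/s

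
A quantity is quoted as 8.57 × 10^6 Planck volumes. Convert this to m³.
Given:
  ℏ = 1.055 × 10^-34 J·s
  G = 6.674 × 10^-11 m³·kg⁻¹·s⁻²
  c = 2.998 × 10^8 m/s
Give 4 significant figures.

One Planck volume: V_P = (ℏG/c³)^(3/2) = 4.224 × 10^-105 m³.
8.57 × 10^6 × 4.224 × 10^-105 m³ = 3.620 × 10^-98 m³

3.620 × 10^-98 m³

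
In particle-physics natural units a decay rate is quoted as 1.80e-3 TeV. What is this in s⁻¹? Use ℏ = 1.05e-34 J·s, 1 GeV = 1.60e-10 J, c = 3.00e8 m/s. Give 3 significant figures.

A rate is [E]/ℏ; divide by ℏ.
1 GeV → 1/ℏ × (1 GeV in J) = 1.52e24 s⁻¹.
Convert the energy scale: 1.80e-3 TeV = 1.80 GeV.
Result: 1.80 × 1.52e24 = 2.74e24 s⁻¹.

2.74e24 s⁻¹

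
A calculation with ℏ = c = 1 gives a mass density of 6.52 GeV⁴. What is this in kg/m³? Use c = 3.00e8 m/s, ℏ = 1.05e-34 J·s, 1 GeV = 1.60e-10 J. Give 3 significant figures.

1.52e21 kg/m³

Mass density is [E]/(c²[L]³) = [E]⁴/(ℏ³c⁵).
1 GeV⁴ → 1/(ℏ³c⁵) × (1 GeV in J)⁴ = 2.33e20 kg/m³.
Result: 6.52 × 2.33e20 = 1.52e21 kg/m³.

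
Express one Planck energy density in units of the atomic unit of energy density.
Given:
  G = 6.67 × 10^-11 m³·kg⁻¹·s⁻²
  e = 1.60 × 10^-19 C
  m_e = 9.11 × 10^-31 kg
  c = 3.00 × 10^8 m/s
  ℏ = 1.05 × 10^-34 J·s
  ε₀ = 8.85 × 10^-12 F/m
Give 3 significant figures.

Planck energy density: u_P = c⁷/(ℏG²) = 4.68 × 10^113 J/m³
atomic unit of energy density: u_au = E_h/a₀³ = m_e⁴e¹⁰/((4πε₀)⁵ℏ⁸) = 3.01 × 10^13 J/m³
ratio = 4.68 × 10^113 / 3.01 × 10^13 = 1.55 × 10^100

1.55 × 10^100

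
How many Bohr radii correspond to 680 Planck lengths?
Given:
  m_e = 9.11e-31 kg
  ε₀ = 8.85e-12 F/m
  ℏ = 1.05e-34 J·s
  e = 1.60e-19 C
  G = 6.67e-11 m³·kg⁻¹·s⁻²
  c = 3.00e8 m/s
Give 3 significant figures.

Planck length: ℓ_P = √(ℏG/c³) = 1.61e-35 m
Bohr radius: a₀ = 4πε₀ℏ²/(m_e e²) = 5.26e-11 m
680 × 1.61e-35 / 5.26e-11 = 2.08e-22

2.08e-22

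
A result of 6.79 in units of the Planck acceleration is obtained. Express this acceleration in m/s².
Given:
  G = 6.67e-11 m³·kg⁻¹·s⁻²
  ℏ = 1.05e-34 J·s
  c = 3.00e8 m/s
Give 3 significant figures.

One Planck acceleration: a_P = √(c⁷/(ℏG)) = 5.59e51 m/s².
6.79 × 5.59e51 m/s² = 3.79e52 m/s²

3.79e52 m/s²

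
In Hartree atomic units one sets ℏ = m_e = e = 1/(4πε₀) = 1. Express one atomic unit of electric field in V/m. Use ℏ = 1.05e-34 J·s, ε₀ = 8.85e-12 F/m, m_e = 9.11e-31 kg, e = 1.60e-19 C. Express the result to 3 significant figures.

5.20e11 V/m

E_au = E_h/(e a₀) = m_e²e⁵/((4πε₀)³ℏ⁴)
E_h = 4.38e-18 J
a₀ = 5.26e-11 m
E_h/(e·a₀) = 5.20e11 V/m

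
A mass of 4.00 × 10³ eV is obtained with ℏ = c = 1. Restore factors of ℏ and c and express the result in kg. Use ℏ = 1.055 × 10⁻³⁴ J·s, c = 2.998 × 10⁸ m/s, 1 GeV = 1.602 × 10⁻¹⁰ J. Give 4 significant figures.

Mass is [E]/c²; divide by c².
1 GeV → 1/c² × (1 GeV in J) = 1.782 × 10⁻²⁷ kg.
Convert the energy scale: 4.00 × 10³ eV = 4.00 × 10⁻⁶ GeV.
Result: 4.00 × 10⁻⁶ × 1.782 × 10⁻²⁷ = 7.130 × 10⁻³³ kg.

7.130 × 10⁻³³ kg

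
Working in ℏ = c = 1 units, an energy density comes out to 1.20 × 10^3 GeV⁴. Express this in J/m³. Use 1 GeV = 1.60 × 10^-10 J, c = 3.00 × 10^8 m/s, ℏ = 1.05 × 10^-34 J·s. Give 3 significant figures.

[E]/[L]³ = [E]⁴/(ℏc)³; restore (ℏc)⁻³.
1 GeV⁴ → 1/(ℏc)³ × (1 GeV in J)⁴ = 2.10 × 10^37 J/m³.
Result: 1.20 × 10^3 × 2.10 × 10^37 = 2.52 × 10^40 J/m³.

2.52 × 10^40 J/m³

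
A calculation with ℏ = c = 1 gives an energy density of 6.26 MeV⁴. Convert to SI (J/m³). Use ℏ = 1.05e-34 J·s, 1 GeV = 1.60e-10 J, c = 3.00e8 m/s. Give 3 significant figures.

[E]/[L]³ = [E]⁴/(ℏc)³; restore (ℏc)⁻³.
1 GeV⁴ → 1/(ℏc)³ × (1 GeV in J)⁴ = 2.10e37 J/m³.
Convert the energy scale: 6.26 MeV⁴ = 6.26e-12 GeV⁴.
Result: 6.26e-12 × 2.10e37 = 1.31e26 J/m³.

1.31e26 J/m³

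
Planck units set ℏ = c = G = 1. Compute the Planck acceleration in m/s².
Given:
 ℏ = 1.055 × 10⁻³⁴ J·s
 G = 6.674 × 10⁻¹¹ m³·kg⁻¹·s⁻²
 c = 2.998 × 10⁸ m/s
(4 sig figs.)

Dimensional analysis gives a_P = √(c⁷/(ℏG)).
  = √(3.092 × 10¹⁰³)
  = 5.560 × 10⁵¹ m/s²

5.560 × 10⁵¹ m/s²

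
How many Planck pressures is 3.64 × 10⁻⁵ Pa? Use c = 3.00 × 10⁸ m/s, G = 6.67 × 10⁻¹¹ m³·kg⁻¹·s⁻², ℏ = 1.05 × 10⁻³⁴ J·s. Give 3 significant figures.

Planck pressure: p_P = c⁷/(ℏG²) = 4.68 × 10¹¹³ Pa.
3.64 × 10⁻⁵ / 4.68 × 10¹¹³ = 7.77 × 10⁻¹¹⁹

7.77 × 10⁻¹¹⁹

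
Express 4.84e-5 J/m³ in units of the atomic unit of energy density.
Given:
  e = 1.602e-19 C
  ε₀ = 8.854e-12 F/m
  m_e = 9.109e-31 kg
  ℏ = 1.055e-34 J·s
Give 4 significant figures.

1.652e-18

atomic unit of energy density: u_au = E_h/a₀³ = m_e⁴e¹⁰/((4πε₀)⁵ℏ⁸) = 2.929e13 J/m³.
4.84e-5 / 2.929e13 = 1.652e-18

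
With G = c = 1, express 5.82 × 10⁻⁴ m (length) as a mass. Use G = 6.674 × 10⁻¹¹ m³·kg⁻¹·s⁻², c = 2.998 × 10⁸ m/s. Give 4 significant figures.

7.838 × 10²³ kg

Length → mass via c²/G.
5.82 × 10⁻⁴ m × (c²/G) = 7.838 × 10²³ kg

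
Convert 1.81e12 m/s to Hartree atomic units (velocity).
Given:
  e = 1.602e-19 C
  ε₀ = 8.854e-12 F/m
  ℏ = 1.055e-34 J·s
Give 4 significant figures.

atomic unit of velocity: v_au = e²/(4πε₀ℏ) = 2.186e6 m/s.
1.81e12 / 2.186e6 = 8.279e5

8.279e5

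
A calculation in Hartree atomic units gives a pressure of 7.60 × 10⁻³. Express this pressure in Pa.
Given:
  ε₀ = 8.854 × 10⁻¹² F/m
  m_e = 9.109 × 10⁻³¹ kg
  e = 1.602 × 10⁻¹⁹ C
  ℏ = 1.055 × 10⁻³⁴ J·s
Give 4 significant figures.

2.226 × 10¹¹ Pa

One atomic unit of pressure: P_au = E_h/a₀³ = m_e⁴e¹⁰/((4πε₀)⁵ℏ⁸) = 2.929 × 10¹³ Pa.
7.60 × 10⁻³ × 2.929 × 10¹³ Pa = 2.226 × 10¹¹ Pa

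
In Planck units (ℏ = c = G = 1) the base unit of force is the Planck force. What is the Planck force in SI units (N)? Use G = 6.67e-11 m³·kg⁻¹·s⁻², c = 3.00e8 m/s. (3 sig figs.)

1.21e44 N

F_P = c⁴/G
  = 8.10e33 / 6.67e-11
  = 1.21e44 N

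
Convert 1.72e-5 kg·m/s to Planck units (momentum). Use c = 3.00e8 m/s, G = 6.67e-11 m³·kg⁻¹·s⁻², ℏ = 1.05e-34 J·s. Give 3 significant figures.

Planck momentum: p_P = √(ℏc³/G) = 6.52 kg·m/s.
1.72e-5 / 6.52 = 2.64e-6

2.64e-6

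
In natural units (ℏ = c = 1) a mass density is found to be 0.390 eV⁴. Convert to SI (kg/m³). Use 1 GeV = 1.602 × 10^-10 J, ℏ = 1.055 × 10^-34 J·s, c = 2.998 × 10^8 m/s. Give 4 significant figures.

Mass density is [E]/(c²[L]³) = [E]⁴/(ℏ³c⁵).
1 GeV⁴ → 1/(ℏ³c⁵) × (1 GeV in J)⁴ = 2.316 × 10^20 kg/m³.
Convert the energy scale: 0.390 eV⁴ = 3.90 × 10^-37 GeV⁴.
Result: 3.90 × 10^-37 × 2.316 × 10^20 = 9.032 × 10^-17 kg/m³.

9.032 × 10^-17 kg/m³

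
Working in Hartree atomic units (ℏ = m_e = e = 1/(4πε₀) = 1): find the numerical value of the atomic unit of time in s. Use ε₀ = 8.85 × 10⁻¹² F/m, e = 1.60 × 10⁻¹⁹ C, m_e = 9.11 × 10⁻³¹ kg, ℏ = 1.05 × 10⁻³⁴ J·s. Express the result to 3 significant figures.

2.40 × 10⁻¹⁷ s

Dimensional analysis gives τ_au = (4πε₀)²ℏ³/(m_e e⁴).
E_h = 4.38 × 10⁻¹⁸ J
ℏ/E_h = 2.40 × 10⁻¹⁷ s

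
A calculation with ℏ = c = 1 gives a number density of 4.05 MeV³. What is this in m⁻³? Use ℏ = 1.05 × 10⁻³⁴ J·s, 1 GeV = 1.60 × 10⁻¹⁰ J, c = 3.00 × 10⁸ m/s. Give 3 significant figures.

Number density is [L]⁻³ = [E]³/(ℏc)³.
1 GeV³ → 1/(ℏc)³ × (1 GeV in J)³ = 1.31 × 10⁴⁷ m⁻³.
Convert the energy scale: 4.05 MeV³ = 4.05 × 10⁻⁹ GeV³.
Result: 4.05 × 10⁻⁹ × 1.31 × 10⁴⁷ = 5.31 × 10³⁸ m⁻³.

5.31 × 10³⁸ m⁻³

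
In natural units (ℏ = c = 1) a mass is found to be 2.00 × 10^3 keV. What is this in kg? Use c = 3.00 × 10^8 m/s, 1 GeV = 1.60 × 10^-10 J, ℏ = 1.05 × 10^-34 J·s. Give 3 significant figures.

Mass is [E]/c²; divide by c².
1 GeV → 1/c² × (1 GeV in J) = 1.78 × 10^-27 kg.
Convert the energy scale: 2.00 × 10^3 keV = 2.00 × 10^-3 GeV.
Result: 2.00 × 10^-3 × 1.78 × 10^-27 = 3.56 × 10^-30 kg.

3.56 × 10^-30 kg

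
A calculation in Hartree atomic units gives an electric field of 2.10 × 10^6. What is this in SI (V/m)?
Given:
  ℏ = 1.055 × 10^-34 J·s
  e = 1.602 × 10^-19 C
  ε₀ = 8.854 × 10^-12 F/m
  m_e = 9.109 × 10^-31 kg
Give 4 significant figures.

One atomic unit of electric field: E_au = E_h/(e a₀) = m_e²e⁵/((4πε₀)³ℏ⁴) = 5.131 × 10^11 V/m.
2.10 × 10^6 × 5.131 × 10^11 V/m = 1.077 × 10^18 V/m

1.077 × 10^18 V/m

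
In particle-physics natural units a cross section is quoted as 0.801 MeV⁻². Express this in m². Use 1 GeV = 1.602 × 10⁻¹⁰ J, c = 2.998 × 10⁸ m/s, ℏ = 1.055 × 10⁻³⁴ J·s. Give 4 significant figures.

Area is [L]² = [E]⁻²·(ℏc)²; restore (ℏc)².
1 GeV⁻² → (ℏc)² × (1 GeV in J)⁻² = 3.898 × 10⁻³² m².
Convert the energy scale: 0.801 MeV⁻² = 8.01 × 10⁵ GeV⁻².
Result: 8.01 × 10⁵ × 3.898 × 10⁻³² = 3.122 × 10⁻²⁶ m².

3.122 × 10⁻²⁶ m²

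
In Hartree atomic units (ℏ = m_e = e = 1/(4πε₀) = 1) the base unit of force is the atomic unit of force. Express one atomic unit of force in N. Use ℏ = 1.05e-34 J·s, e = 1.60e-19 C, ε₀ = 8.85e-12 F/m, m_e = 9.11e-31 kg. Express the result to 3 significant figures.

F_au = E_h/a₀ = m_e²e⁶/((4πε₀)³ℏ⁴)
E_h = 4.38e-18 J
a₀ = 5.26e-11 m
E_h/a₀ = 8.33e-8 N

8.33e-8 N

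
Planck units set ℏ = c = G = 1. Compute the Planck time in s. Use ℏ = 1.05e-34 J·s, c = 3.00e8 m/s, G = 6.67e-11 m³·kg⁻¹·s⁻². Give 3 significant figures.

From ℏ = c = G = 1 the time scale is t_P = √(ℏG/c⁵).
  = √(2.88e-87)
  = 5.37e-44 s

5.37e-44 s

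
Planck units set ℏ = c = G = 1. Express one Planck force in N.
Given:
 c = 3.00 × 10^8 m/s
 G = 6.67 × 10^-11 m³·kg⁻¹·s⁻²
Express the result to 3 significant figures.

1.21 × 10^44 N

Dimensional analysis gives F_P = c⁴/G.
  = 8.10 × 10^33 / 6.67 × 10^-11
  = 1.21 × 10^44 N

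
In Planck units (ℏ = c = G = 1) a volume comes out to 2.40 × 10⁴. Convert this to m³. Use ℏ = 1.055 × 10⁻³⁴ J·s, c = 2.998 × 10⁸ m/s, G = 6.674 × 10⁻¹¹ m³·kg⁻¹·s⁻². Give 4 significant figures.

One Planck volume: V_P = (ℏG/c³)^(3/2) = 4.224 × 10⁻¹⁰⁵ m³.
2.40 × 10⁴ × 4.224 × 10⁻¹⁰⁵ m³ = 1.014 × 10⁻¹⁰⁰ m³

1.014 × 10⁻¹⁰⁰ m³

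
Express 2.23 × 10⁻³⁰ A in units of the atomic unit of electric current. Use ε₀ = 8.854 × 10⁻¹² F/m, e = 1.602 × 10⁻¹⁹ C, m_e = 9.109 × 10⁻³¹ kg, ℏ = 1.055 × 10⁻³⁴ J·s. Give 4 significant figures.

3.373 × 10⁻²⁸

atomic unit of electric current: I_au = e E_h/ℏ = m_e e⁵/((4πε₀)²ℏ³) = 6.612 × 10⁻³ A.
2.23 × 10⁻³⁰ / 6.612 × 10⁻³ = 3.373 × 10⁻²⁸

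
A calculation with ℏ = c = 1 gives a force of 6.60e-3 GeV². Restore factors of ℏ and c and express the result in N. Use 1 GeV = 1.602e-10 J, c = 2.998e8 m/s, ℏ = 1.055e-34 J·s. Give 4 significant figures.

Force is [E]/[L] = [E]²/(ℏc); restore (ℏc)⁻¹.
1 GeV² → 1/(ℏc) × (1 GeV in J)² = 8.114e5 N.
Result: 6.60e-3 × 8.114e5 = 5.355e3 N.

5.355e3 N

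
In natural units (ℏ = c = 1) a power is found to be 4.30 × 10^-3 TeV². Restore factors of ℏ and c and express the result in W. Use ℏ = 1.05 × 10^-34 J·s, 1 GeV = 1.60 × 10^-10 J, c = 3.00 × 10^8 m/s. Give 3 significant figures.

Power is [E]/[T] = [E]²/ℏ.
1 GeV² → 1/ℏ × (1 GeV in J)² = 2.44 × 10^14 W.
Convert the energy scale: 4.30 × 10^-3 TeV² = 4.30 × 10^3 GeV².
Result: 4.30 × 10^3 × 2.44 × 10^14 = 1.05 × 10^18 W.

1.05 × 10^18 W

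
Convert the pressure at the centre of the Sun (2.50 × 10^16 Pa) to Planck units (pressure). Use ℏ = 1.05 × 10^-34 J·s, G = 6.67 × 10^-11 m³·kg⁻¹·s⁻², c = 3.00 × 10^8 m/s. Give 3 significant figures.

5.34 × 10^-98

Planck pressure: p_P = c⁷/(ℏG²) = 4.68 × 10^113 Pa.
2.50 × 10^16 / 4.68 × 10^113 = 5.34 × 10^-98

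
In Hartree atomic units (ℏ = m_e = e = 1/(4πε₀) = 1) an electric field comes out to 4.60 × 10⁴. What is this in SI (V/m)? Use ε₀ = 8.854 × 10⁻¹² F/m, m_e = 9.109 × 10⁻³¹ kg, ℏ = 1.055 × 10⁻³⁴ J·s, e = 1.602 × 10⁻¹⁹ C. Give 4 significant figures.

One atomic unit of electric field: E_au = E_h/(e a₀) = m_e²e⁵/((4πε₀)³ℏ⁴) = 5.131 × 10¹¹ V/m.
4.60 × 10⁴ × 5.131 × 10¹¹ V/m = 2.360 × 10¹⁶ V/m

2.360 × 10¹⁶ V/m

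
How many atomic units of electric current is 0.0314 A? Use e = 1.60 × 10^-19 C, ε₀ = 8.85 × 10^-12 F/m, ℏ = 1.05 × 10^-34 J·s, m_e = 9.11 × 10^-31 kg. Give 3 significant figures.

atomic unit of electric current: I_au = e E_h/ℏ = m_e e⁵/((4πε₀)²ℏ³) = 6.67 × 10^-3 A.
0.0314 / 6.67 × 10^-3 = 4.71

4.71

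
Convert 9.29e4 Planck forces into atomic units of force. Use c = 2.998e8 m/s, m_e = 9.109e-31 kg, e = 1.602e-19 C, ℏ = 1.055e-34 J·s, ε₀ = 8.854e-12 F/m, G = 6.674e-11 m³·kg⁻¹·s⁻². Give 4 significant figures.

1.368e56

Planck force: F_P = c⁴/G = 1.210e44 N
atomic unit of force: F_au = E_h/a₀ = m_e²e⁶/((4πε₀)³ℏ⁴) = 8.220e-8 N
9.29e4 × 1.210e44 / 8.220e-8 = 1.368e56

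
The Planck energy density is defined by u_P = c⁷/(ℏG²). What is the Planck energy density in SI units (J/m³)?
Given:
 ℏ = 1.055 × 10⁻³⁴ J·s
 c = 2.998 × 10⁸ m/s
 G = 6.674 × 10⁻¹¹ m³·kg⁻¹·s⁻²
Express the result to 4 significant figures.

4.632 × 10¹¹³ J/m³

u_P = c⁷/(ℏG²)
  = 2.177 × 10⁵⁹ / 4.699 × 10⁻⁵⁵
  = 4.632 × 10¹¹³ J/m³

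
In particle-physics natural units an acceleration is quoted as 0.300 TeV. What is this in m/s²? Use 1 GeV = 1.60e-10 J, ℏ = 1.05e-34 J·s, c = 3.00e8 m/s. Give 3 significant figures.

1.37e35 m/s²

Acceleration is [L]/[T]² = c·[E]/ℏ.
1 GeV → c/ℏ × (1 GeV in J) = 4.57e32 m/s².
Convert the energy scale: 0.300 TeV = 300 GeV.
Result: 300 × 4.57e32 = 1.37e35 m/s².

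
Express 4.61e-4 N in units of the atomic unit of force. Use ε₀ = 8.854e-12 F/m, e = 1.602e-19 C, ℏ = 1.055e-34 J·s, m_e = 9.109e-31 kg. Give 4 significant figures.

5.608e3

atomic unit of force: F_au = E_h/a₀ = m_e²e⁶/((4πε₀)³ℏ⁴) = 8.220e-8 N.
4.61e-4 / 8.220e-8 = 5.608e3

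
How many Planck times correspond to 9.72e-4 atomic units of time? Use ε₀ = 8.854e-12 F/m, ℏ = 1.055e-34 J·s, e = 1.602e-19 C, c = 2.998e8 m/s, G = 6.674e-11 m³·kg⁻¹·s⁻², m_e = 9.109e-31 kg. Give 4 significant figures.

4.368e23

atomic unit of time: τ_au = (4πε₀)²ℏ³/(m_e e⁴) = 2.423e-17 s
Planck time: t_P = √(ℏG/c⁵) = 5.392e-44 s
9.72e-4 × 2.423e-17 / 5.392e-44 = 4.368e23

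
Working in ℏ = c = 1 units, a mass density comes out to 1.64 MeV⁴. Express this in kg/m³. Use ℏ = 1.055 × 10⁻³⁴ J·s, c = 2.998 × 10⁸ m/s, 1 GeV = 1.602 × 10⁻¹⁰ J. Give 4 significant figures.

3.798 × 10⁸ kg/m³

Mass density is [E]/(c²[L]³) = [E]⁴/(ℏ³c⁵).
1 GeV⁴ → 1/(ℏ³c⁵) × (1 GeV in J)⁴ = 2.316 × 10²⁰ kg/m³.
Convert the energy scale: 1.64 MeV⁴ = 1.64 × 10⁻¹² GeV⁴.
Result: 1.64 × 10⁻¹² × 2.316 × 10²⁰ = 3.798 × 10⁸ kg/m³.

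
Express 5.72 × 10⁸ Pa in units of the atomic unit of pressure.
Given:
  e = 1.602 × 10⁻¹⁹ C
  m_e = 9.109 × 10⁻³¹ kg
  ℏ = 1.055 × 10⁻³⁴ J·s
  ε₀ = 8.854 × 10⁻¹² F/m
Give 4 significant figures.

1.953 × 10⁻⁵

atomic unit of pressure: P_au = E_h/a₀³ = m_e⁴e¹⁰/((4πε₀)⁵ℏ⁸) = 2.929 × 10¹³ Pa.
5.72 × 10⁸ / 2.929 × 10¹³ = 1.953 × 10⁻⁵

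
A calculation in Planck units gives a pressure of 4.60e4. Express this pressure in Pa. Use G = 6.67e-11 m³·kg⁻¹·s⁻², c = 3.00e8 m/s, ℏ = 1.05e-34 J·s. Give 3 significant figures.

One Planck pressure: p_P = c⁷/(ℏG²) = 4.68e113 Pa.
4.60e4 × 4.68e113 Pa = 2.15e118 Pa

2.15e118 Pa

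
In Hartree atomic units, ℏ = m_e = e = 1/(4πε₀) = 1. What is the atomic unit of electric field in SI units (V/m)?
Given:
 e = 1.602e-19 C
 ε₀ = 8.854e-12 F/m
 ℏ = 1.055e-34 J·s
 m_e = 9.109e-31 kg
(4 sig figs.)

Dimensional analysis gives E_au = E_h/(e a₀) = m_e²e⁵/((4πε₀)³ℏ⁴).
E_h = 4.354e-18 J
a₀ = 5.297e-11 m
E_h/(e·a₀) = 5.131e11 V/m

5.131e11 V/m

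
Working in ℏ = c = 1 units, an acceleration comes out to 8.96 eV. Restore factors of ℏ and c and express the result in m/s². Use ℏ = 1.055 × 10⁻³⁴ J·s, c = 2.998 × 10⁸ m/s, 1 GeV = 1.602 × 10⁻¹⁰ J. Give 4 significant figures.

Acceleration is [L]/[T]² = c·[E]/ℏ.
1 GeV → c/ℏ × (1 GeV in J) = 4.552 × 10³² m/s².
Convert the energy scale: 8.96 eV = 8.96 × 10⁻⁹ GeV.
Result: 8.96 × 10⁻⁹ × 4.552 × 10³² = 4.079 × 10²⁴ m/s².

4.079 × 10²⁴ m/s²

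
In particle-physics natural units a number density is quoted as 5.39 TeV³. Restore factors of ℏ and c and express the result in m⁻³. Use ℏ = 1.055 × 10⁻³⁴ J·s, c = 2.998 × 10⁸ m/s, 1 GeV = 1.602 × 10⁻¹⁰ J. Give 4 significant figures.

7.004 × 10⁵⁶ m⁻³

Number density is [L]⁻³ = [E]³/(ℏc)³.
1 GeV³ → 1/(ℏc)³ × (1 GeV in J)³ = 1.299 × 10⁴⁷ m⁻³.
Convert the energy scale: 5.39 TeV³ = 5.39 × 10⁹ GeV³.
Result: 5.39 × 10⁹ × 1.299 × 10⁴⁷ = 7.004 × 10⁵⁶ m⁻³.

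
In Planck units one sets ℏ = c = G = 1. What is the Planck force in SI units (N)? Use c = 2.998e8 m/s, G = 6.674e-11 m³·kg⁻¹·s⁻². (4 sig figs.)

1.210e44 N

F_P = c⁴/G
  = 8.078e33 / 6.674e-11
  = 1.210e44 N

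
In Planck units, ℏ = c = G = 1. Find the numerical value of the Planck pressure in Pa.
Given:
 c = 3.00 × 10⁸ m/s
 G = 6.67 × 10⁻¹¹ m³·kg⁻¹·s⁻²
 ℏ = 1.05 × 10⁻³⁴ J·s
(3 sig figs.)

Dimensional analysis gives p_P = c⁷/(ℏG²).
  = 2.19 × 10⁵⁹ / 4.67 × 10⁻⁵⁵
  = 4.68 × 10¹¹³ Pa

4.68 × 10¹¹³ Pa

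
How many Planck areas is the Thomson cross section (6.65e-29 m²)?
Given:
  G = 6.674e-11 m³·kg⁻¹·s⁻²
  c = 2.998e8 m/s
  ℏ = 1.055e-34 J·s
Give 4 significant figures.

2.545e41

Planck area: A_P = ℏG/c³ = 2.613e-70 m².
6.65e-29 / 2.613e-70 = 2.545e41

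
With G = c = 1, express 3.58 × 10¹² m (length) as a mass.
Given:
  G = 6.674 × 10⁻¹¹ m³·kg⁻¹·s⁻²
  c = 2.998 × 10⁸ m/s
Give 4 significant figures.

4.821 × 10³⁹ kg

Length → mass via c²/G.
3.58 × 10¹² m × (c²/G) = 4.821 × 10³⁹ kg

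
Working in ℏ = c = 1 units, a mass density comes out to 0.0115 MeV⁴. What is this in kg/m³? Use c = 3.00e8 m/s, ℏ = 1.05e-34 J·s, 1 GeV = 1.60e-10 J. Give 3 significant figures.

2.68e6 kg/m³

Mass density is [E]/(c²[L]³) = [E]⁴/(ℏ³c⁵).
1 GeV⁴ → 1/(ℏ³c⁵) × (1 GeV in J)⁴ = 2.33e20 kg/m³.
Convert the energy scale: 0.0115 MeV⁴ = 1.15e-14 GeV⁴.
Result: 1.15e-14 × 2.33e20 = 2.68e6 kg/m³.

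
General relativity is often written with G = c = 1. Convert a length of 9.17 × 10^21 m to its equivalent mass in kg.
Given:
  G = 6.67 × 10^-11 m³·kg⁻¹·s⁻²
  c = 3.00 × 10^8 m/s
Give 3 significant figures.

1.24 × 10^49 kg

Length → mass via c²/G.
9.17 × 10^21 m × (c²/G) = 1.24 × 10^49 kg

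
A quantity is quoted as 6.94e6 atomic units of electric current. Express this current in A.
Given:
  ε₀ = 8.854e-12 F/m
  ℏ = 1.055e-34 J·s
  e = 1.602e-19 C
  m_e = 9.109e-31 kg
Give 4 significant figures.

One atomic unit of electric current: I_au = e E_h/ℏ = m_e e⁵/((4πε₀)²ℏ³) = 6.612e-3 A.
6.94e6 × 6.612e-3 A = 4.589e4 A

4.589e4 A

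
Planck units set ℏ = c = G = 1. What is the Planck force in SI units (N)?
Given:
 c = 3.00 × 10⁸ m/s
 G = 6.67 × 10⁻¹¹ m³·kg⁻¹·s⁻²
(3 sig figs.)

1.21 × 10⁴⁴ N

From ℏ = c = G = 1 the force scale is F_P = c⁴/G.
  = 8.10 × 10³³ / 6.67 × 10⁻¹¹
  = 1.21 × 10⁴⁴ N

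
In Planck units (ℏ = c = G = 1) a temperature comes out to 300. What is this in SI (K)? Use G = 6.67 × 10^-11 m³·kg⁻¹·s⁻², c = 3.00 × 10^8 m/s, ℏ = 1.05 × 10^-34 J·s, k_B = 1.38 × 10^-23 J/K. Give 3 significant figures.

One Planck temperature: T_P = √(ℏc⁵/G) / k_B = 1.42 × 10^32 K.
300 × 1.42 × 10^32 K = 4.25 × 10^34 K

4.25 × 10^34 K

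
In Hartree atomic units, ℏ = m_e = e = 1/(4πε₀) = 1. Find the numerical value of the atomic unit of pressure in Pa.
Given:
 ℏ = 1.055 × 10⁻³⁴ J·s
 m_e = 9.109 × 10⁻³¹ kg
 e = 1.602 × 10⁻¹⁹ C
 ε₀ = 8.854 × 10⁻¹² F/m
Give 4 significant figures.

From ℏ = m_e = e = 1/(4πε₀) = 1 the pressure scale is P_au = E_h/a₀³ = m_e⁴e¹⁰/((4πε₀)⁵ℏ⁸).
E_h = 4.354 × 10⁻¹⁸ J
a₀ = 5.297 × 10⁻¹¹ m
E_h/a₀³ = 2.929 × 10¹³ Pa

2.929 × 10¹³ Pa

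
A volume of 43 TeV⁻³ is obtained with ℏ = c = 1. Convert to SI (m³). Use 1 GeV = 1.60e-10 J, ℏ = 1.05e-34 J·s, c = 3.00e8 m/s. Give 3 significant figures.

3.28e-55 m³

Volume is [L]³ = [E]⁻³·(ℏc)³.
1 GeV⁻³ → (ℏc)³ × (1 GeV in J)⁻³ = 7.63e-48 m³.
Convert the energy scale: 43 TeV⁻³ = 4.30e-8 GeV⁻³.
Result: 4.30e-8 × 7.63e-48 = 3.28e-55 m³.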